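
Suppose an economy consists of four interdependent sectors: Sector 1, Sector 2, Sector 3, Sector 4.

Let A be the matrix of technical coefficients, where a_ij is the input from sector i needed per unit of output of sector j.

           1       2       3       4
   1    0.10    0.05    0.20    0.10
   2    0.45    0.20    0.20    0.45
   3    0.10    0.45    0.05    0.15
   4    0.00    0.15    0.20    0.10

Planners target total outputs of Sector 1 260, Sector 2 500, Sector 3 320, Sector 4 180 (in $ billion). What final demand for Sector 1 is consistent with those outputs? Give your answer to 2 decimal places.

d_1 = 127.00

I − A =
  [   0.90    -0.05    -0.20    -0.10]
  [  -0.45     0.80    -0.20    -0.45]
  [  -0.10    -0.45     0.95    -0.15]
  [   0.00    -0.15    -0.20     0.90]
d = (I − A) x:
  d_1 = (+0.90)·260 + (-0.05)·500 + (-0.20)·320 + (-0.10)·180 = 127.00
  d_2 = (-0.45)·260 + (+0.80)·500 + (-0.20)·320 + (-0.45)·180 = 138.00
  d_3 = (-0.10)·260 + (-0.45)·500 + (+0.95)·320 + (-0.15)·180 = 26.00
  d_4 = (+0.00)·260 + (-0.15)·500 + (-0.20)·320 + (+0.90)·180 = 23.00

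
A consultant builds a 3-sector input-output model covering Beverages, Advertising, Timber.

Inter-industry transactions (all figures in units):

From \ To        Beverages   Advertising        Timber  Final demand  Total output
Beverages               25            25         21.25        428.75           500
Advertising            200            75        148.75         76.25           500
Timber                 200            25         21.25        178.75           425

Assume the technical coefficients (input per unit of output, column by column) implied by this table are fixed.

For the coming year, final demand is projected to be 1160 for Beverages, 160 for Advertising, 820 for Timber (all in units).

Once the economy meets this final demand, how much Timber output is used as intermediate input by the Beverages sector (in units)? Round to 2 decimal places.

z_TB = 551.22

Technical coefficients a_ij = z_ij / X_j:
  a_BB = 25/500 = 0.05, a_AB = 200/500 = 0.40, a_TB = 200/500 = 0.40
  a_BA = 25/500 = 0.05, a_AA = 75/500 = 0.15, a_TA = 25/500 = 0.05
  a_BT = 21.25/425 = 0.05, a_AT = 148.75/425 = 0.35, a_TT = 21.25/425 = 0.05
I − A =
  [   0.95    -0.05    -0.05]
  [  -0.40     0.85    -0.35]
  [  -0.40    -0.05     0.95]
Cofactors of I−A, C_ij = (−1)^(i+j)·(minor ij) (rows/columns in the sector order above):
  C_11 = (0.85)(0.95) − (-0.35)(-0.05) = 0.7900
  C_12 = −[(-0.40)(0.95) − (-0.35)(-0.40)] = 0.5200
  C_13 = (-0.40)(-0.05) − (0.85)(-0.40) = 0.3600
  C_21 = −[(-0.05)(0.95) − (-0.05)(-0.05)] = 0.0500
  C_22 = (0.95)(0.95) − (-0.05)(-0.40) = 0.8825
  C_23 = −[(0.95)(-0.05) − (-0.05)(-0.40)] = 0.0675
  C_31 = (-0.05)(-0.35) − (-0.05)(0.85) = 0.0600
  C_32 = −[(0.95)(-0.35) − (-0.05)(-0.40)] = 0.3525
  C_33 = (0.95)(0.85) − (-0.05)(-0.40) = 0.7875
det(I−A) = Σ_j (I−A)_1j·C_1j = (0.95)(0.7900) + (-0.05)(0.5200) + (-0.05)(0.3600) = 0.7065
adj(I−A) = Cᵀ =
  [ 0.7900   0.0500   0.0600]
  [ 0.5200   0.8825   0.3525]
  [ 0.3600   0.0675   0.7875]
(I − A)⁻¹ = adj(I−A) / det(I−A) ≈
  [   1.1182     0.0708     0.0849]
  [   0.7360     1.2491     0.4989]
  [   0.5096     0.0955     1.1146]
First solve x = (I − A)⁻¹ d = adj(I−A)·d / det(I−A); in particular x_B = (0.7900·1160 + 0.0500·160 + 0.0600·820) / 0.7065 = 973.60 / 0.7065 ≈ 1378.0609.
Intermediate flow from T to B: z_TB = a_TB · x_B = 0.40 × 973.60 / 0.7065 = 389.44 / 0.7065 ≈ 551.22.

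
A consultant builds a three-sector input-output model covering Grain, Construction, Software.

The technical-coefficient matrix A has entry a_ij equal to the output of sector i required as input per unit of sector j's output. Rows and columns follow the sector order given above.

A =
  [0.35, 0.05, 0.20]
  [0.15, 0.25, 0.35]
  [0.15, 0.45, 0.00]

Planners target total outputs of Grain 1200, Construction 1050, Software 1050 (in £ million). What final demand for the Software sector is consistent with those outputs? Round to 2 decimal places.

d_S = 397.50

I − A =
  [   0.65    -0.05    -0.20]
  [  -0.15     0.75    -0.35]
  [  -0.15    -0.45     1.00]
d = (I − A) x:
  d_G = (+0.65)·1200 + (-0.05)·1050 + (-0.20)·1050 = 517.50
  d_C = (-0.15)·1200 + (+0.75)·1050 + (-0.35)·1050 = 240.00
  d_S = (-0.15)·1200 + (-0.45)·1050 + (+1.00)·1050 = 397.50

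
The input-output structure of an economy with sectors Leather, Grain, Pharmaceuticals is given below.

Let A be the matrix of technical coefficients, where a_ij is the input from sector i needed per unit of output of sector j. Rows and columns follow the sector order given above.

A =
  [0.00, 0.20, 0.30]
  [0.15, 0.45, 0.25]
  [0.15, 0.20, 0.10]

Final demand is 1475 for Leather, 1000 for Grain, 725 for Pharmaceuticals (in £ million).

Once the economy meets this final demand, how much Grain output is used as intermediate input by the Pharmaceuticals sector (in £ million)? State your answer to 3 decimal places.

I − A =
  [   1.00    -0.20    -0.30]
  [  -0.15     0.55    -0.25]
  [  -0.15    -0.20     0.90]
Cofactors of I−A, C_ij = (−1)^(i+j)·(minor ij) (rows/columns in the sector order above):
  C_11 = (0.55)(0.90) − (-0.25)(-0.20) = 0.4450
  C_12 = −[(-0.15)(0.90) − (-0.25)(-0.15)] = 0.1725
  C_13 = (-0.15)(-0.20) − (0.55)(-0.15) = 0.1125
  C_21 = −[(-0.20)(0.90) − (-0.30)(-0.20)] = 0.2400
  C_22 = (1.00)(0.90) − (-0.30)(-0.15) = 0.8550
  C_23 = −[(1.00)(-0.20) − (-0.20)(-0.15)] = 0.2300
  C_31 = (-0.20)(-0.25) − (-0.30)(0.55) = 0.2150
  C_32 = −[(1.00)(-0.25) − (-0.30)(-0.15)] = 0.2950
  C_33 = (1.00)(0.55) − (-0.20)(-0.15) = 0.5200
det(I−A) = Σ_j (I−A)_1j·C_1j = (1.00)(0.4450) + (-0.20)(0.1725) + (-0.30)(0.1125) = 0.37675
adj(I−A) = Cᵀ =
  [ 0.4450   0.2400   0.2150]
  [ 0.1725   0.8550   0.2950]
  [ 0.1125   0.2300   0.5200]
(I − A)⁻¹ = adj(I−A) / det(I−A) ≈
  [   1.1812     0.6370     0.5707]
  [   0.4579     2.2694     0.7830]
  [   0.2986     0.6105     1.3802]
First solve x = (I − A)⁻¹ d = adj(I−A)·d / det(I−A); in particular x_P = (0.1125·1475 + 0.2300·1000 + 0.5200·725) / 0.37675 = 772.9375 / 0.37675 ≈ 2051.59257.
Intermediate flow from G to P: z_GP = a_GP · x_P = 0.25 × 772.9375 / 0.37675 = 193.234375 / 0.37675 ≈ 512.898.

z_GP = 512.898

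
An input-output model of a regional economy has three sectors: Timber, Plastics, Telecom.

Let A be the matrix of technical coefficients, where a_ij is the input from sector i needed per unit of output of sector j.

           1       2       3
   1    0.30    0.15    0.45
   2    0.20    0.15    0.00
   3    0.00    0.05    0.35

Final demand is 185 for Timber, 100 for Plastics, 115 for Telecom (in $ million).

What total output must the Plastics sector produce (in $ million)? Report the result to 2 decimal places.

x_2 = 220.26

I − A =
  [   0.70    -0.15    -0.45]
  [  -0.20     0.85     0.00]
  [   0.00    -0.05     0.65]
Cofactors of I−A, C_ij = (−1)^(i+j)·(minor ij) (rows/columns in the sector order above):
  C_11 = (0.85)(0.65) − (0.00)(-0.05) = 0.5525
  C_12 = −[(-0.20)(0.65) − (0.00)(0.00)] = 0.1300
  C_13 = (-0.20)(-0.05) − (0.85)(0.00) = 0.0100
  C_21 = −[(-0.15)(0.65) − (-0.45)(-0.05)] = 0.1200
  C_22 = (0.70)(0.65) − (-0.45)(0.00) = 0.4550
  C_23 = −[(0.70)(-0.05) − (-0.15)(0.00)] = 0.0350
  C_31 = (-0.15)(0.00) − (-0.45)(0.85) = 0.3825
  C_32 = −[(0.70)(0.00) − (-0.45)(-0.20)] = 0.0900
  C_33 = (0.70)(0.85) − (-0.15)(-0.20) = 0.5650
det(I−A) = Σ_j (I−A)_1j·C_1j = (0.70)(0.5525) + (-0.15)(0.1300) + (-0.45)(0.0100) = 0.36275
adj(I−A) = Cᵀ =
  [ 0.5525   0.1200   0.3825]
  [ 0.1300   0.4550   0.0900]
  [ 0.0100   0.0350   0.5650]
(I − A)⁻¹ = adj(I−A) / det(I−A) ≈
  [   1.5231     0.3308     1.0544]
  [   0.3584     1.2543     0.2481]
  [   0.0276     0.0965     1.5575]
x = (I − A)⁻¹ d = adj(I−A)·d / det(I−A), with det(I−A) = 0.36275:
  x_1 = (0.5525·185 + 0.1200·100 + 0.3825·115) / 0.36275 = 158.20 / 0.36275 ≈ 436.11
  x_2 = (0.1300·185 + 0.4550·100 + 0.0900·115) / 0.36275 = 79.90 / 0.36275 ≈ 220.26
  x_3 = (0.0100·185 + 0.0350·100 + 0.5650·115) / 0.36275 = 70.325 / 0.36275 ≈ 193.87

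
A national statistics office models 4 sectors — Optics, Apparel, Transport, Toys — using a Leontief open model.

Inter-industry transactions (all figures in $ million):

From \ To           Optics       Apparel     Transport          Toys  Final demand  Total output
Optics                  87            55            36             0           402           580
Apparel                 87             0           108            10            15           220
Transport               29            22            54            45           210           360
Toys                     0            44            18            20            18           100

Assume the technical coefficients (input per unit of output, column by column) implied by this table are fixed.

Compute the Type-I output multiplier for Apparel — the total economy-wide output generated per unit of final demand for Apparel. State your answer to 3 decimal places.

m_2 = 2.228

Technical coefficients a_ij = z_ij / X_j:
  a_11 = 87/580 = 0.15, a_21 = 87/580 = 0.15, a_31 = 29/580 = 0.05, a_41 = 0/580 = 0.00
  a_12 = 55/220 = 0.25, a_22 = 0/220 = 0.00, a_32 = 22/220 = 0.10, a_42 = 44/220 = 0.20
  a_13 = 36/360 = 0.10, a_23 = 108/360 = 0.30, a_33 = 54/360 = 0.15, a_43 = 18/360 = 0.05
  a_14 = 0/100 = 0.00, a_24 = 10/100 = 0.10, a_34 = 45/100 = 0.45, a_44 = 20/100 = 0.20
I − A =
  [   0.85    -0.25    -0.10     0.00]
  [  -0.15     1.00    -0.30    -0.10]
  [  -0.05    -0.10     0.85    -0.45]
  [   0.00    -0.20    -0.05     0.80]
Compute the cofactors C_ij = (−1)^(i+j)·(3×3 minor ij) of I−A; the adjugate is their transpose:
adj(I−A) = Cᵀ =
  [ 0.589000   0.181375   0.139250   0.101000]
  [ 0.110875   0.554875   0.220250   0.193250]
  [ 0.064500   0.154500   0.633000   0.375375]
  [ 0.031750   0.148375   0.094625   0.654875]
det(I−A) = Σ_j (I−A)_1j·C_1j = (0.85)(0.589000) + (-0.25)(0.110875) + (-0.10)(0.064500) + (0.00)(0.031750) = 0.46648125
(I − A)⁻¹ = adj(I−A) / det(I−A) ≈
  [   1.2626     0.3888     0.2985     0.2165]
  [   0.2377     1.1895     0.4722     0.4143]
  [   0.1383     0.3312     1.3570     0.8047]
  [   0.0681     0.3181     0.2028     1.4039]
The output multiplier for sector j is the column-j sum of the Leontief inverse (I − A)⁻¹ = adj(I−A) / det(I−A).
Column 2 of adj(I−A): (0.181375, 0.554875, 0.154500, 0.148375); det(I−A) = 0.46648125.
m_2 = (0.181375 + 0.554875 + 0.154500 + 0.148375) / 0.46648125 = 1.039125 / 0.46648125 ≈ 2.228.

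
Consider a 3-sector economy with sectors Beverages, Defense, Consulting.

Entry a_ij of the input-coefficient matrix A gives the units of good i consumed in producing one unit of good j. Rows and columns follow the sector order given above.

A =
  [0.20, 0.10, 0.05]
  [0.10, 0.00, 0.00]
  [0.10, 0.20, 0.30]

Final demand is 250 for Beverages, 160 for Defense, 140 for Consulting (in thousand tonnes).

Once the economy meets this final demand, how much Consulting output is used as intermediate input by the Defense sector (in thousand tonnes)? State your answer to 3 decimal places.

z_32 = 39.122

I − A =
  [   0.80    -0.10    -0.05]
  [  -0.10     1.00     0.00]
  [  -0.10    -0.20     0.70]
Cofactors of I−A, C_ij = (−1)^(i+j)·(minor ij) (rows/columns in the sector order above):
  C_11 = (1.00)(0.70) − (0.00)(-0.20) = 0.7000
  C_12 = −[(-0.10)(0.70) − (0.00)(-0.10)] = 0.0700
  C_13 = (-0.10)(-0.20) − (1.00)(-0.10) = 0.1200
  C_21 = −[(-0.10)(0.70) − (-0.05)(-0.20)] = 0.0800
  C_22 = (0.80)(0.70) − (-0.05)(-0.10) = 0.5550
  C_23 = −[(0.80)(-0.20) − (-0.10)(-0.10)] = 0.1700
  C_31 = (-0.10)(0.00) − (-0.05)(1.00) = 0.0500
  C_32 = −[(0.80)(0.00) − (-0.05)(-0.10)] = 0.0050
  C_33 = (0.80)(1.00) − (-0.10)(-0.10) = 0.7900
det(I−A) = Σ_j (I−A)_1j·C_1j = (0.80)(0.7000) + (-0.10)(0.0700) + (-0.05)(0.1200) = 0.5470
adj(I−A) = Cᵀ =
  [ 0.7000   0.0800   0.0500]
  [ 0.0700   0.5550   0.0050]
  [ 0.1200   0.1700   0.7900]
(I − A)⁻¹ = adj(I−A) / det(I−A) ≈
  [   1.2797     0.1463     0.0914]
  [   0.1280     1.0146     0.0091]
  [   0.2194     0.3108     1.4442]
First solve x = (I − A)⁻¹ d = adj(I−A)·d / det(I−A); in particular x_2 = (0.0700·250 + 0.5550·160 + 0.0050·140) / 0.5470 = 107.00 / 0.5470 ≈ 195.61243.
Intermediate flow from 3 to 2: z_32 = a_32 · x_2 = 0.20 × 107.00 / 0.5470 = 21.40 / 0.5470 ≈ 39.122.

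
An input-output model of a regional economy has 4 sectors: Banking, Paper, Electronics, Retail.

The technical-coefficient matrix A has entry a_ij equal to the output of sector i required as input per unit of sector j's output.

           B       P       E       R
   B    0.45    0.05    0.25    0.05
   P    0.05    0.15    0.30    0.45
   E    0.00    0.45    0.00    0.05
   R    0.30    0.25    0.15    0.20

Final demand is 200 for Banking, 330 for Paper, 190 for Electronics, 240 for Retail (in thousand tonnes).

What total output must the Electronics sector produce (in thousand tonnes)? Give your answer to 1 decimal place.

x_E = 918.6

I − A =
  [   0.55    -0.05    -0.25    -0.05]
  [  -0.05     0.85    -0.30    -0.45]
  [   0.00    -0.45     1.00    -0.05]
  [  -0.30    -0.25    -0.15     0.80]
Compute the cofactors C_ij = (−1)^(i+j)·(3×3 minor ij) of I−A; the adjugate is their transpose:
adj(I−A) = Cᵀ =
  [ 0.419000   0.148625   0.167375   0.120250]
  [ 0.179125   0.417125   0.208750   0.258875]
  [ 0.092125   0.198875   0.290000   0.135750]
  [ 0.230375   0.223375   0.182375   0.385125]
det(I−A) = Σ_j (I−A)_1j·C_1j = (0.55)(0.419000) + (-0.05)(0.179125) + (-0.25)(0.092125) + (-0.05)(0.230375) = 0.18694375
(I − A)⁻¹ = adj(I−A) / det(I−A) ≈
  [   2.2413     0.7950     0.8953     0.6432]
  [   0.9582     2.2313     1.1166     1.3848]
  [   0.4928     1.0638     1.5513     0.7262]
  [   1.2323     1.1949     0.9756     2.0601]
x = (I − A)⁻¹ d = adj(I−A)·d / det(I−A), with det(I−A) = 0.18694375:
  x_B = (0.419000·200 + 0.148625·330 + 0.167375·190 + 0.120250·240) / 0.18694375 = 193.5075 / 0.18694375 ≈ 1035.1
  x_P = (0.179125·200 + 0.417125·330 + 0.208750·190 + 0.258875·240) / 0.18694375 = 275.26875 / 0.18694375 ≈ 1472.5
  x_E = (0.092125·200 + 0.198875·330 + 0.290000·190 + 0.135750·240) / 0.18694375 = 171.73375 / 0.18694375 ≈ 918.6
  x_R = (0.230375·200 + 0.223375·330 + 0.182375·190 + 0.385125·240) / 0.18694375 = 246.87 / 0.18694375 ≈ 1320.6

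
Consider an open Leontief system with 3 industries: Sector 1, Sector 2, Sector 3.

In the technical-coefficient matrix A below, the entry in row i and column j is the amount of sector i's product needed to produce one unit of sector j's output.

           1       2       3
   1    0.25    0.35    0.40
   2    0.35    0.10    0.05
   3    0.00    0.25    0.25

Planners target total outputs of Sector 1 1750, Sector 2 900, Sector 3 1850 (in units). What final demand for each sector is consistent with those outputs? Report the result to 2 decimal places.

I − A =
  [   0.75    -0.35    -0.40]
  [  -0.35     0.90    -0.05]
  [   0.00    -0.25     0.75]
d = (I − A) x:
  d_1 = (+0.75)·1750 + (-0.35)·900 + (-0.40)·1850 = 257.50
  d_2 = (-0.35)·1750 + (+0.90)·900 + (-0.05)·1850 = 105.00
  d_3 = (+0.00)·1750 + (-0.25)·900 + (+0.75)·1850 = 1162.50

d_1 = 257.50, d_2 = 105.00, d_3 = 1162.50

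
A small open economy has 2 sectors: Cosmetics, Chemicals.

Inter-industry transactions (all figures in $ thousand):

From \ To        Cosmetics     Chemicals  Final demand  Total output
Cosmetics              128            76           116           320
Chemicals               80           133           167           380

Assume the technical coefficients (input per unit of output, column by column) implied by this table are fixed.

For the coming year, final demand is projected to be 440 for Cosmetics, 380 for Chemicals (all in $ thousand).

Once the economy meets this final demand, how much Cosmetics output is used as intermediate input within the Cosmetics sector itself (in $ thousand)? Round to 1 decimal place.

z_11 = 425.9

Technical coefficients a_ij = z_ij / X_j:
  a_11 = 128/320 = 0.40, a_21 = 80/320 = 0.25
  a_12 = 76/380 = 0.20, a_22 = 133/380 = 0.35
I − A =
  [   0.60    -0.20]
  [  -0.25     0.65]
det(I−A) = (0.60)(0.65) − (-0.20)(-0.25) = 0.3400
adj(I−A) = [[0.65, 0.20], [0.25, 0.60]]
(I − A)⁻¹ = adj(I−A) / det(I−A) ≈
  [   1.9118     0.5882]
  [   0.7353     1.7647]
First solve x = (I − A)⁻¹ d = adj(I−A)·d / det(I−A); in particular x_1 = (0.65·440 + 0.20·380) / 0.3400 = 362.00 / 0.3400 ≈ 1064.706.
Intermediate flow from 1 to 1: z_11 = a_11 · x_1 = 0.40 × 362.00 / 0.3400 = 144.80 / 0.3400 ≈ 425.9.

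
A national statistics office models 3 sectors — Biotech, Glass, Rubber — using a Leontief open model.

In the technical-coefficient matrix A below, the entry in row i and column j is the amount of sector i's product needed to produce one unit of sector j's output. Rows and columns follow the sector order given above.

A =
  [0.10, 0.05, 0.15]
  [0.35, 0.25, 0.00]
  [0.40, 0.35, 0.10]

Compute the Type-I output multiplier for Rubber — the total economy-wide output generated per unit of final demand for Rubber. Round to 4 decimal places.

m_R = 1.5567

I − A =
  [   0.90    -0.05    -0.15]
  [  -0.35     0.75     0.00]
  [  -0.40    -0.35     0.90]
Cofactors of I−A, C_ij = (−1)^(i+j)·(minor ij) (rows/columns in the sector order above):
  C_11 = (0.75)(0.90) − (0.00)(-0.35) = 0.6750
  C_12 = −[(-0.35)(0.90) − (0.00)(-0.40)] = 0.3150
  C_13 = (-0.35)(-0.35) − (0.75)(-0.40) = 0.4225
  C_21 = −[(-0.05)(0.90) − (-0.15)(-0.35)] = 0.0975
  C_22 = (0.90)(0.90) − (-0.15)(-0.40) = 0.7500
  C_23 = −[(0.90)(-0.35) − (-0.05)(-0.40)] = 0.3350
  C_31 = (-0.05)(0.00) − (-0.15)(0.75) = 0.1125
  C_32 = −[(0.90)(0.00) − (-0.15)(-0.35)] = 0.0525
  C_33 = (0.90)(0.75) − (-0.05)(-0.35) = 0.6575
det(I−A) = Σ_j (I−A)_1j·C_1j = (0.90)(0.6750) + (-0.05)(0.3150) + (-0.15)(0.4225) = 0.528375
adj(I−A) = Cᵀ =
  [ 0.6750   0.0975   0.1125]
  [ 0.3150   0.7500   0.0525]
  [ 0.4225   0.3350   0.6575]
(I − A)⁻¹ = adj(I−A) / det(I−A) ≈
  [   1.27750     0.18453     0.21292]
  [   0.59617     1.41945     0.09936]
  [   0.79962     0.63402     1.24438]
The output multiplier for sector j is the column-j sum of the Leontief inverse (I − A)⁻¹ = adj(I−A) / det(I−A).
Column R of adj(I−A): (0.1125, 0.0525, 0.6575); det(I−A) = 0.528375.
m_R = (0.1125 + 0.0525 + 0.6575) / 0.528375 = 0.8225 / 0.528375 ≈ 1.5567.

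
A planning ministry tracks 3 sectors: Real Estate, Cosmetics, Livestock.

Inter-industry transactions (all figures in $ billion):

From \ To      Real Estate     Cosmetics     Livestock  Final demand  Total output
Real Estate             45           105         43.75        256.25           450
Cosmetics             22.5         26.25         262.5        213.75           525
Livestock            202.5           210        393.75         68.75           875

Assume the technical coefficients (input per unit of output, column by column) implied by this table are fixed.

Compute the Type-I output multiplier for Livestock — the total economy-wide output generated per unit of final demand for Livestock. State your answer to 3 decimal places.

Technical coefficients a_ij = z_ij / X_j:
  a_11 = 45/450 = 0.10, a_21 = 22.5/450 = 0.05, a_31 = 202.5/450 = 0.45
  a_12 = 105/525 = 0.20, a_22 = 26.25/525 = 0.05, a_32 = 210/525 = 0.40
  a_13 = 43.75/875 = 0.05, a_23 = 262.5/875 = 0.30, a_33 = 393.75/875 = 0.45
I − A =
  [   0.90    -0.20    -0.05]
  [  -0.05     0.95    -0.30]
  [  -0.45    -0.40     0.55]
Cofactors of I−A, C_ij = (−1)^(i+j)·(minor ij) (rows/columns in the sector order above):
  C_11 = (0.95)(0.55) − (-0.30)(-0.40) = 0.4025
  C_12 = −[(-0.05)(0.55) − (-0.30)(-0.45)] = 0.1625
  C_13 = (-0.05)(-0.40) − (0.95)(-0.45) = 0.4475
  C_21 = −[(-0.20)(0.55) − (-0.05)(-0.40)] = 0.1300
  C_22 = (0.90)(0.55) − (-0.05)(-0.45) = 0.4725
  C_23 = −[(0.90)(-0.40) − (-0.20)(-0.45)] = 0.4500
  C_31 = (-0.20)(-0.30) − (-0.05)(0.95) = 0.1075
  C_32 = −[(0.90)(-0.30) − (-0.05)(-0.05)] = 0.2725
  C_33 = (0.90)(0.95) − (-0.20)(-0.05) = 0.8450
det(I−A) = Σ_j (I−A)_1j·C_1j = (0.90)(0.4025) + (-0.20)(0.1625) + (-0.05)(0.4475) = 0.307375
adj(I−A) = Cᵀ =
  [ 0.4025   0.1300   0.1075]
  [ 0.1625   0.4725   0.2725]
  [ 0.4475   0.4500   0.8450]
(I − A)⁻¹ = adj(I−A) / det(I−A) ≈
  [   1.3095     0.4229     0.3497]
  [   0.5287     1.5372     0.8865]
  [   1.4559     1.4640     2.7491]
The output multiplier for sector j is the column-j sum of the Leontief inverse (I − A)⁻¹ = adj(I−A) / det(I−A).
Column 3 of adj(I−A): (0.1075, 0.2725, 0.8450); det(I−A) = 0.307375.
m_3 = (0.1075 + 0.2725 + 0.8450) / 0.307375 = 1.225 / 0.307375 ≈ 3.985.

m_3 = 3.985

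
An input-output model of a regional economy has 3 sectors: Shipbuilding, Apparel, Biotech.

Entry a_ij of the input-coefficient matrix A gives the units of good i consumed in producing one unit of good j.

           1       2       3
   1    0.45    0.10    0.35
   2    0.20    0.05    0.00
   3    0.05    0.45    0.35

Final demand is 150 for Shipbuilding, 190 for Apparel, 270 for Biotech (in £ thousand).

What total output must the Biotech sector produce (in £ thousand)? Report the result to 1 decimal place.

x_3 = 733.5

I − A =
  [   0.55    -0.10    -0.35]
  [  -0.20     0.95     0.00]
  [  -0.05    -0.45     0.65]
Cofactors of I−A, C_ij = (−1)^(i+j)·(minor ij) (rows/columns in the sector order above):
  C_11 = (0.95)(0.65) − (0.00)(-0.45) = 0.6175
  C_12 = −[(-0.20)(0.65) − (0.00)(-0.05)] = 0.1300
  C_13 = (-0.20)(-0.45) − (0.95)(-0.05) = 0.1375
  C_21 = −[(-0.10)(0.65) − (-0.35)(-0.45)] = 0.2225
  C_22 = (0.55)(0.65) − (-0.35)(-0.05) = 0.3400
  C_23 = −[(0.55)(-0.45) − (-0.10)(-0.05)] = 0.2525
  C_31 = (-0.10)(0.00) − (-0.35)(0.95) = 0.3325
  C_32 = −[(0.55)(0.00) − (-0.35)(-0.20)] = 0.0700
  C_33 = (0.55)(0.95) − (-0.10)(-0.20) = 0.5025
det(I−A) = Σ_j (I−A)_1j·C_1j = (0.55)(0.6175) + (-0.10)(0.1300) + (-0.35)(0.1375) = 0.2785
adj(I−A) = Cᵀ =
  [ 0.6175   0.2225   0.3325]
  [ 0.1300   0.3400   0.0700]
  [ 0.1375   0.2525   0.5025]
(I − A)⁻¹ = adj(I−A) / det(I−A) ≈
  [   2.2172     0.7989     1.1939]
  [   0.4668     1.2208     0.2513]
  [   0.4937     0.9066     1.8043]
x = (I − A)⁻¹ d = adj(I−A)·d / det(I−A), with det(I−A) = 0.2785:
  x_1 = (0.6175·150 + 0.2225·190 + 0.3325·270) / 0.2785 = 224.675 / 0.2785 ≈ 806.7
  x_2 = (0.1300·150 + 0.3400·190 + 0.0700·270) / 0.2785 = 103.00 / 0.2785 ≈ 369.8
  x_3 = (0.1375·150 + 0.2525·190 + 0.5025·270) / 0.2785 = 204.275 / 0.2785 ≈ 733.5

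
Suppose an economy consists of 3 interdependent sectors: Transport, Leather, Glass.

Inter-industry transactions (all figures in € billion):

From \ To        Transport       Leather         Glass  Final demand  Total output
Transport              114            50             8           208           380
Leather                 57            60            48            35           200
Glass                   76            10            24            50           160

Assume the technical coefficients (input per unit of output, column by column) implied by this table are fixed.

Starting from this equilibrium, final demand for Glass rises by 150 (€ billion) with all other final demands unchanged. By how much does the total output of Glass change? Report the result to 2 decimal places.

Δx_G = 192.96

Technical coefficients a_ij = z_ij / X_j:
  a_TT = 114/380 = 0.30, a_LT = 57/380 = 0.15, a_GT = 76/380 = 0.20
  a_TL = 50/200 = 0.25, a_LL = 60/200 = 0.30, a_GL = 10/200 = 0.05
  a_TG = 8/160 = 0.05, a_LG = 48/160 = 0.30, a_GG = 24/160 = 0.15
I − A =
  [   0.70    -0.25    -0.05]
  [  -0.15     0.70    -0.30]
  [  -0.20    -0.05     0.85]
Cofactors of I−A, C_ij = (−1)^(i+j)·(minor ij) (rows/columns in the sector order above):
  C_11 = (0.70)(0.85) − (-0.30)(-0.05) = 0.5800
  C_12 = −[(-0.15)(0.85) − (-0.30)(-0.20)] = 0.1875
  C_13 = (-0.15)(-0.05) − (0.70)(-0.20) = 0.1475
  C_21 = −[(-0.25)(0.85) − (-0.05)(-0.05)] = 0.2150
  C_22 = (0.70)(0.85) − (-0.05)(-0.20) = 0.5850
  C_23 = −[(0.70)(-0.05) − (-0.25)(-0.20)] = 0.0850
  C_31 = (-0.25)(-0.30) − (-0.05)(0.70) = 0.1100
  C_32 = −[(0.70)(-0.30) − (-0.05)(-0.15)] = 0.2175
  C_33 = (0.70)(0.70) − (-0.25)(-0.15) = 0.4525
det(I−A) = Σ_j (I−A)_1j·C_1j = (0.70)(0.5800) + (-0.25)(0.1875) + (-0.05)(0.1475) = 0.35175
adj(I−A) = Cᵀ =
  [ 0.5800   0.2150   0.1100]
  [ 0.1875   0.5850   0.2175]
  [ 0.1475   0.0850   0.4525]
(I − A)⁻¹ = adj(I−A) / det(I−A) ≈
  [   1.6489     0.6112     0.3127]
  [   0.5330     1.6631     0.6183]
  [   0.4193     0.2416     1.2864]
Δx = (I − A)⁻¹ Δd with Δd having +150 in the Glass component and 0 elsewhere.
So Δx_G = L_GG · (+150), where L_GG = adj(I−A)_GG / det(I−A) = 0.4525 / 0.35175.
Δx_G = 0.4525 × (+150) / 0.35175 = 67.875 / 0.35175 ≈ 192.96.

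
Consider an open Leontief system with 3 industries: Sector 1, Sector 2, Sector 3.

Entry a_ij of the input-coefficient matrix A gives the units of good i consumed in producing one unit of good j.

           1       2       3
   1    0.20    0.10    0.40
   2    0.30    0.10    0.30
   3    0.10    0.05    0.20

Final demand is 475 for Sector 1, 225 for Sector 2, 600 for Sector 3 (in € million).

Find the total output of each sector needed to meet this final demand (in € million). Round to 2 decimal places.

x_1 = 1194.70, x_2 = 968.18, x_3 = 959.85

I − A =
  [   0.80    -0.10    -0.40]
  [  -0.30     0.90    -0.30]
  [  -0.10    -0.05     0.80]
Cofactors of I−A, C_ij = (−1)^(i+j)·(minor ij) (rows/columns in the sector order above):
  C_11 = (0.90)(0.80) − (-0.30)(-0.05) = 0.7050
  C_12 = −[(-0.30)(0.80) − (-0.30)(-0.10)] = 0.2700
  C_13 = (-0.30)(-0.05) − (0.90)(-0.10) = 0.1050
  C_21 = −[(-0.10)(0.80) − (-0.40)(-0.05)] = 0.1000
  C_22 = (0.80)(0.80) − (-0.40)(-0.10) = 0.6000
  C_23 = −[(0.80)(-0.05) − (-0.10)(-0.10)] = 0.0500
  C_31 = (-0.10)(-0.30) − (-0.40)(0.90) = 0.3900
  C_32 = −[(0.80)(-0.30) − (-0.40)(-0.30)] = 0.3600
  C_33 = (0.80)(0.90) − (-0.10)(-0.30) = 0.6900
det(I−A) = Σ_j (I−A)_1j·C_1j = (0.80)(0.7050) + (-0.10)(0.2700) + (-0.40)(0.1050) = 0.4950
adj(I−A) = Cᵀ =
  [ 0.7050   0.1000   0.3900]
  [ 0.2700   0.6000   0.3600]
  [ 0.1050   0.0500   0.6900]
(I − A)⁻¹ = adj(I−A) / det(I−A) ≈
  [   1.4242     0.2020     0.7879]
  [   0.5455     1.2121     0.7273]
  [   0.2121     0.1010     1.3939]
x = (I − A)⁻¹ d = adj(I−A)·d / det(I−A), with det(I−A) = 0.4950:
  x_1 = (0.7050·475 + 0.1000·225 + 0.3900·600) / 0.4950 = 591.375 / 0.4950 ≈ 1194.70
  x_2 = (0.2700·475 + 0.6000·225 + 0.3600·600) / 0.4950 = 479.25 / 0.4950 ≈ 968.18
  x_3 = (0.1050·475 + 0.0500·225 + 0.6900·600) / 0.4950 = 475.125 / 0.4950 ≈ 959.85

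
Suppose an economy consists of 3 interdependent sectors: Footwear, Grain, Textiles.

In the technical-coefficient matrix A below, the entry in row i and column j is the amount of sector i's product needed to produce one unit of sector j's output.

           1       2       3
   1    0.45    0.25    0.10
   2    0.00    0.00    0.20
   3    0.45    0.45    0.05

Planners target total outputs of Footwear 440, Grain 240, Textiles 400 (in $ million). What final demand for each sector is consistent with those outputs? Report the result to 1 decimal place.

d_1 = 142.0, d_2 = 160.0, d_3 = 74.0

I − A =
  [   0.55    -0.25    -0.10]
  [   0.00     1.00    -0.20]
  [  -0.45    -0.45     0.95]
d = (I − A) x:
  d_1 = (+0.55)·440 + (-0.25)·240 + (-0.10)·400 = 142.0
  d_2 = (+0.00)·440 + (+1.00)·240 + (-0.20)·400 = 160.0
  d_3 = (-0.45)·440 + (-0.45)·240 + (+0.95)·400 = 74.0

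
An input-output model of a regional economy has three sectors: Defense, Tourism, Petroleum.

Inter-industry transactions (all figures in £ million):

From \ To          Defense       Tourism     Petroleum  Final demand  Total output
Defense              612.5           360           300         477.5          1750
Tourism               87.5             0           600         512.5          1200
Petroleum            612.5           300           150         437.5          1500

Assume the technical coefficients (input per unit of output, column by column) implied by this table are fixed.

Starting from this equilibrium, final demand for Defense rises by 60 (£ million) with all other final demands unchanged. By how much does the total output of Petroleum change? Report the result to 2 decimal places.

Technical coefficients a_ij = z_ij / X_j:
  a_DD = 612.5/1750 = 0.35, a_TD = 87.5/1750 = 0.05, a_PD = 612.5/1750 = 0.35
  a_DT = 360/1200 = 0.30, a_TT = 0/1200 = 0.00, a_PT = 300/1200 = 0.25
  a_DP = 300/1500 = 0.20, a_TP = 600/1500 = 0.40, a_PP = 150/1500 = 0.10
I − A =
  [   0.65    -0.30    -0.20]
  [  -0.05     1.00    -0.40]
  [  -0.35    -0.25     0.90]
Cofactors of I−A, C_ij = (−1)^(i+j)·(minor ij) (rows/columns in the sector order above):
  C_11 = (1.00)(0.90) − (-0.40)(-0.25) = 0.8000
  C_12 = −[(-0.05)(0.90) − (-0.40)(-0.35)] = 0.1850
  C_13 = (-0.05)(-0.25) − (1.00)(-0.35) = 0.3625
  C_21 = −[(-0.30)(0.90) − (-0.20)(-0.25)] = 0.3200
  C_22 = (0.65)(0.90) − (-0.20)(-0.35) = 0.5150
  C_23 = −[(0.65)(-0.25) − (-0.30)(-0.35)] = 0.2675
  C_31 = (-0.30)(-0.40) − (-0.20)(1.00) = 0.3200
  C_32 = −[(0.65)(-0.40) − (-0.20)(-0.05)] = 0.2700
  C_33 = (0.65)(1.00) − (-0.30)(-0.05) = 0.6350
det(I−A) = Σ_j (I−A)_1j·C_1j = (0.65)(0.8000) + (-0.30)(0.1850) + (-0.20)(0.3625) = 0.3920
adj(I−A) = Cᵀ =
  [ 0.8000   0.3200   0.3200]
  [ 0.1850   0.5150   0.2700]
  [ 0.3625   0.2675   0.6350]
(I − A)⁻¹ = adj(I−A) / det(I−A) ≈
  [   2.0408     0.8163     0.8163]
  [   0.4719     1.3138     0.6888]
  [   0.9247     0.6824     1.6199]
Δx = (I − A)⁻¹ Δd with Δd having +60 in the Defense component and 0 elsewhere.
So Δx_P = L_PD · (+60), where L_PD = adj(I−A)_PD / det(I−A) = 0.3625 / 0.3920.
Δx_P = 0.3625 × (+60) / 0.3920 = 21.75 / 0.3920 ≈ 55.48.

Δx_P = 55.48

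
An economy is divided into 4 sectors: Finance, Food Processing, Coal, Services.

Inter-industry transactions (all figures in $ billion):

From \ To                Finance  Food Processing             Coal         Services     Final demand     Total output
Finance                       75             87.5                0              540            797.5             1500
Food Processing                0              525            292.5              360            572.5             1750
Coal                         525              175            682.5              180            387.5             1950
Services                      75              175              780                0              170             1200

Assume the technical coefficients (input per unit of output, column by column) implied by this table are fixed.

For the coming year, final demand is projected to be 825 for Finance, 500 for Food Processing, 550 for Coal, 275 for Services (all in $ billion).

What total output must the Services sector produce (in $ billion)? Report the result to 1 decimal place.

Technical coefficients a_ij = z_ij / X_j:
  a_11 = 75/1500 = 0.05, a_21 = 0/1500 = 0.00, a_31 = 525/1500 = 0.35, a_41 = 75/1500 = 0.05
  a_12 = 87.5/1750 = 0.05, a_22 = 525/1750 = 0.30, a_32 = 175/1750 = 0.10, a_42 = 175/1750 = 0.10
  a_13 = 0/1950 = 0.00, a_23 = 292.5/1950 = 0.15, a_33 = 682.5/1950 = 0.35, a_43 = 780/1950 = 0.40
  a_14 = 540/1200 = 0.45, a_24 = 360/1200 = 0.30, a_34 = 180/1200 = 0.15, a_44 = 0/1200 = 0.00
I − A =
  [   0.95    -0.05     0.00    -0.45]
  [   0.00     0.70    -0.15    -0.30]
  [  -0.35    -0.10     0.65    -0.15]
  [  -0.05    -0.10    -0.40     1.00]
Compute the cofactors C_ij = (−1)^(i+j)·(3×3 minor ij) of I−A; the adjugate is their transpose:
adj(I−A) = Cᵀ =
  [ 0.364250   0.076750   0.146250   0.208875]
  [ 0.105375   0.482875   0.253125   0.230250]
  [ 0.241250   0.140625   0.620000   0.243750]
  [ 0.125250   0.108375   0.280625   0.415375]
det(I−A) = Σ_j (I−A)_1j·C_1j = (0.95)(0.364250) + (-0.05)(0.105375) + (0.00)(0.241250) + (-0.45)(0.125250) = 0.28440625
(I − A)⁻¹ = adj(I−A) / det(I−A) ≈
  [   1.2807     0.2699     0.5142     0.7344]
  [   0.3705     1.6978     0.8900     0.8096]
  [   0.8483     0.4945     2.1800     0.8570]
  [   0.4404     0.3811     0.9867     1.4605]
x = (I − A)⁻¹ d = adj(I−A)·d / det(I−A), with det(I−A) = 0.28440625:
  x_1 = (0.364250·825 + 0.076750·500 + 0.146250·550 + 0.208875·275) / 0.28440625 = 476.759375 / 0.28440625 ≈ 1676.3
  x_2 = (0.105375·825 + 0.482875·500 + 0.253125·550 + 0.230250·275) / 0.28440625 = 530.909375 / 0.28440625 ≈ 1866.7
  x_3 = (0.241250·825 + 0.140625·500 + 0.620000·550 + 0.243750·275) / 0.28440625 = 677.375 / 0.28440625 ≈ 2381.7
  x_4 = (0.125250·825 + 0.108375·500 + 0.280625·550 + 0.415375·275) / 0.28440625 = 426.090625 / 0.28440625 ≈ 1498.2

x_4 = 1498.2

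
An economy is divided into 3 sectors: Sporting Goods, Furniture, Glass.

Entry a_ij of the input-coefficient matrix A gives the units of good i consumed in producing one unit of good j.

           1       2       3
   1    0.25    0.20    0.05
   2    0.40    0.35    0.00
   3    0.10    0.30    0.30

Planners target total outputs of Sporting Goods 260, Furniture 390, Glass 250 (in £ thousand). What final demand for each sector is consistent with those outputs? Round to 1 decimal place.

d_1 = 104.5, d_2 = 149.5, d_3 = 32.0

I − A =
  [   0.75    -0.20    -0.05]
  [  -0.40     0.65     0.00]
  [  -0.10    -0.30     0.70]
d = (I − A) x:
  d_1 = (+0.75)·260 + (-0.20)·390 + (-0.05)·250 = 104.5
  d_2 = (-0.40)·260 + (+0.65)·390 + (+0.00)·250 = 149.5
  d_3 = (-0.10)·260 + (-0.30)·390 + (+0.70)·250 = 32.0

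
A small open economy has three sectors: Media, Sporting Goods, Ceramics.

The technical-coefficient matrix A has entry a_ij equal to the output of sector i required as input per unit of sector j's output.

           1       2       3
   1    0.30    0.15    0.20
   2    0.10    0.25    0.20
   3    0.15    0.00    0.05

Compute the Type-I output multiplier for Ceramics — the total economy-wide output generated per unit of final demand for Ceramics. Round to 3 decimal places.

m_3 = 1.858

I − A =
  [   0.70    -0.15    -0.20]
  [  -0.10     0.75    -0.20]
  [  -0.15     0.00     0.95]
Cofactors of I−A, C_ij = (−1)^(i+j)·(minor ij) (rows/columns in the sector order above):
  C_11 = (0.75)(0.95) − (-0.20)(0.00) = 0.7125
  C_12 = −[(-0.10)(0.95) − (-0.20)(-0.15)] = 0.1250
  C_13 = (-0.10)(0.00) − (0.75)(-0.15) = 0.1125
  C_21 = −[(-0.15)(0.95) − (-0.20)(0.00)] = 0.1425
  C_22 = (0.70)(0.95) − (-0.20)(-0.15) = 0.6350
  C_23 = −[(0.70)(0.00) − (-0.15)(-0.15)] = 0.0225
  C_31 = (-0.15)(-0.20) − (-0.20)(0.75) = 0.1800
  C_32 = −[(0.70)(-0.20) − (-0.20)(-0.10)] = 0.1600
  C_33 = (0.70)(0.75) − (-0.15)(-0.10) = 0.5100
det(I−A) = Σ_j (I−A)_1j·C_1j = (0.70)(0.7125) + (-0.15)(0.1250) + (-0.20)(0.1125) = 0.4575
adj(I−A) = Cᵀ =
  [ 0.7125   0.1425   0.1800]
  [ 0.1250   0.6350   0.1600]
  [ 0.1125   0.0225   0.5100]
(I − A)⁻¹ = adj(I−A) / det(I−A) ≈
  [   1.5574     0.3115     0.3934]
  [   0.2732     1.3880     0.3497]
  [   0.2459     0.0492     1.1148]
The output multiplier for sector j is the column-j sum of the Leontief inverse (I − A)⁻¹ = adj(I−A) / det(I−A).
Column 3 of adj(I−A): (0.1800, 0.1600, 0.5100); det(I−A) = 0.4575.
m_3 = (0.1800 + 0.1600 + 0.5100) / 0.4575 = 0.85 / 0.4575 ≈ 1.858.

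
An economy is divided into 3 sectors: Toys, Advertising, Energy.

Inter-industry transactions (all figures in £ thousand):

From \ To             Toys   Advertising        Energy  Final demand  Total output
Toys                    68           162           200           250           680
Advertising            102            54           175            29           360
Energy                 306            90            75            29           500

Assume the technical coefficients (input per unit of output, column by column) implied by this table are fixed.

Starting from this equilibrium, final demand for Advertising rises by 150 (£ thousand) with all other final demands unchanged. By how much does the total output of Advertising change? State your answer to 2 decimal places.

Technical coefficients a_ij = z_ij / X_j:
  a_11 = 68/680 = 0.10, a_21 = 102/680 = 0.15, a_31 = 306/680 = 0.45
  a_12 = 162/360 = 0.45, a_22 = 54/360 = 0.15, a_32 = 90/360 = 0.25
  a_13 = 200/500 = 0.40, a_23 = 175/500 = 0.35, a_33 = 75/500 = 0.15
I − A =
  [   0.90    -0.45    -0.40]
  [  -0.15     0.85    -0.35]
  [  -0.45    -0.25     0.85]
Cofactors of I−A, C_ij = (−1)^(i+j)·(minor ij) (rows/columns in the sector order above):
  C_11 = (0.85)(0.85) − (-0.35)(-0.25) = 0.6350
  C_12 = −[(-0.15)(0.85) − (-0.35)(-0.45)] = 0.2850
  C_13 = (-0.15)(-0.25) − (0.85)(-0.45) = 0.4200
  C_21 = −[(-0.45)(0.85) − (-0.40)(-0.25)] = 0.4825
  C_22 = (0.90)(0.85) − (-0.40)(-0.45) = 0.5850
  C_23 = −[(0.90)(-0.25) − (-0.45)(-0.45)] = 0.4275
  C_31 = (-0.45)(-0.35) − (-0.40)(0.85) = 0.4975
  C_32 = −[(0.90)(-0.35) − (-0.40)(-0.15)] = 0.3750
  C_33 = (0.90)(0.85) − (-0.45)(-0.15) = 0.6975
det(I−A) = Σ_j (I−A)_1j·C_1j = (0.90)(0.6350) + (-0.45)(0.2850) + (-0.40)(0.4200) = 0.27525
adj(I−A) = Cᵀ =
  [ 0.6350   0.4825   0.4975]
  [ 0.2850   0.5850   0.3750]
  [ 0.4200   0.4275   0.6975]
(I − A)⁻¹ = adj(I−A) / det(I−A) ≈
  [   2.3070     1.7530     1.8074]
  [   1.0354     2.1253     1.3624]
  [   1.5259     1.5531     2.5341]
Δx = (I − A)⁻¹ Δd with Δd having +150 in the Advertising component and 0 elsewhere.
So Δx_2 = L_22 · (+150), where L_22 = adj(I−A)_22 / det(I−A) = 0.5850 / 0.27525.
Δx_2 = 0.5850 × (+150) / 0.27525 = 87.75 / 0.27525 ≈ 318.80.

Δx_2 = 318.80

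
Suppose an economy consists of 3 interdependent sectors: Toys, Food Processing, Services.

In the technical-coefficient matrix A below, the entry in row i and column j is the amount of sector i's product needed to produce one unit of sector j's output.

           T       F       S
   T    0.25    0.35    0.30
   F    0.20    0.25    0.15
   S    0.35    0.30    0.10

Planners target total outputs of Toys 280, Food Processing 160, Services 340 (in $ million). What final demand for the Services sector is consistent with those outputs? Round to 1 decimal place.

d_S = 160.0

I − A =
  [   0.75    -0.35    -0.30]
  [  -0.20     0.75    -0.15]
  [  -0.35    -0.30     0.90]
d = (I − A) x:
  d_T = (+0.75)·280 + (-0.35)·160 + (-0.30)·340 = 52.0
  d_F = (-0.20)·280 + (+0.75)·160 + (-0.15)·340 = 13.0
  d_S = (-0.35)·280 + (-0.30)·160 + (+0.90)·340 = 160.0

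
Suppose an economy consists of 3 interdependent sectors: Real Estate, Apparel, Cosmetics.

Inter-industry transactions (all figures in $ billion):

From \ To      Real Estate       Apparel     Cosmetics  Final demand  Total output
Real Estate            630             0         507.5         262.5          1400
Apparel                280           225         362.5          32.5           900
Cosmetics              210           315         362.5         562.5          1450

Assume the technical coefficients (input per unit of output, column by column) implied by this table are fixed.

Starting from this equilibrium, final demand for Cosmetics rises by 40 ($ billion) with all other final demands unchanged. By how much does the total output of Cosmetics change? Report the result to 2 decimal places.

Δx_3 = 83.60

Technical coefficients a_ij = z_ij / X_j:
  a_11 = 630/1400 = 0.45, a_21 = 280/1400 = 0.20, a_31 = 210/1400 = 0.15
  a_12 = 0/900 = 0.00, a_22 = 225/900 = 0.25, a_32 = 315/900 = 0.35
  a_13 = 507.5/1450 = 0.35, a_23 = 362.5/1450 = 0.25, a_33 = 362.5/1450 = 0.25
I − A =
  [   0.55     0.00    -0.35]
  [  -0.20     0.75    -0.25]
  [  -0.15    -0.35     0.75]
Cofactors of I−A, C_ij = (−1)^(i+j)·(minor ij) (rows/columns in the sector order above):
  C_11 = (0.75)(0.75) − (-0.25)(-0.35) = 0.4750
  C_12 = −[(-0.20)(0.75) − (-0.25)(-0.15)] = 0.1875
  C_13 = (-0.20)(-0.35) − (0.75)(-0.15) = 0.1825
  C_21 = −[(0.00)(0.75) − (-0.35)(-0.35)] = 0.1225
  C_22 = (0.55)(0.75) − (-0.35)(-0.15) = 0.3600
  C_23 = −[(0.55)(-0.35) − (0.00)(-0.15)] = 0.1925
  C_31 = (0.00)(-0.25) − (-0.35)(0.75) = 0.2625
  C_32 = −[(0.55)(-0.25) − (-0.35)(-0.20)] = 0.2075
  C_33 = (0.55)(0.75) − (0.00)(-0.20) = 0.4125
det(I−A) = Σ_j (I−A)_1j·C_1j = (0.55)(0.4750) + (0.00)(0.1875) + (-0.35)(0.1825) = 0.197375
adj(I−A) = Cᵀ =
  [ 0.4750   0.1225   0.2625]
  [ 0.1875   0.3600   0.2075]
  [ 0.1825   0.1925   0.4125]
(I − A)⁻¹ = adj(I−A) / det(I−A) ≈
  [   2.4066     0.6206     1.3300]
  [   0.9500     1.8239     1.0513]
  [   0.9246     0.9753     2.0899]
Δx = (I − A)⁻¹ Δd with Δd having +40 in the Cosmetics component and 0 elsewhere.
So Δx_3 = L_33 · (+40), where L_33 = adj(I−A)_33 / det(I−A) = 0.4125 / 0.197375.
Δx_3 = 0.4125 × (+40) / 0.197375 = 16.50 / 0.197375 ≈ 83.60.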